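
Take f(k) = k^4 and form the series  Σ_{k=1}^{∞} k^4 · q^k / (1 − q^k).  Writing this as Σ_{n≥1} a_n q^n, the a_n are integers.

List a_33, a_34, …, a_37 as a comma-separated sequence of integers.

1200644, 1419874, 1503652, 1813539, 1874162

q^33  k|33↦f(k): 1:1 3:81 11:14641 33:1185921  a_33=1200644
[q^34] f(34)=1336336,f(17)=83521,f(2)=16,f(1)=1 ⇒ 1419874
q^35  k|35↦f(k): 1:1 5:625 7:2401 35:1500625  a_35=1503652
n=36: 1·36 2·18 3·12 4·9 6·6 9·4 12·3 18·2 36·1  f→[1+16+81+256+1296+6561+20736+104976+1679616]=1813539
d|37:{37,1}  Σf=1874161+1=1874162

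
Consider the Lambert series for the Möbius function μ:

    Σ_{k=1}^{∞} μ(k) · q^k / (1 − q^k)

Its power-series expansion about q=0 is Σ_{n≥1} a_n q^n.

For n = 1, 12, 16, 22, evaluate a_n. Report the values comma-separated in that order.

q^1  k|1↦μ(k): 1:1  a_1=1
n=12: 12·1 6·2 4·3 3·4 2·6 1·12  μ→[0+1+0+(-1)+(-1)+1]=0
n=16: 16·1 8·2 4·4 2·8 1·16  μ→[0+0+0+(-1)+1]=0
d|22:{22,11,2,1}  Σμ=1+(-1)+(-1)+1=0

1, 0, 0, 0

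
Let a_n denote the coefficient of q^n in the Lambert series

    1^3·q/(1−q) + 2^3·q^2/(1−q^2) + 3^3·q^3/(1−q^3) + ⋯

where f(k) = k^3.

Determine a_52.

a_52 = 160454

[q^52] f(1)=1,f(2)=8,f(4)=64,f(13)=2197,f(26)=17576,f(52)=140608 ⇒ 160454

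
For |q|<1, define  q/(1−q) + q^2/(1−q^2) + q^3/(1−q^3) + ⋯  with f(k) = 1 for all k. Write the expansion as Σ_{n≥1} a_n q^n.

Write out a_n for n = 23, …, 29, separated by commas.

d|23:{1,23}  Σf=1+1=2
[q^24] f(24)=1,f(12)=1,f(8)=1,f(6)=1,f(4)=1,f(3)=1,f(2)=1,f(1)=1 ⇒ 8
n=25: 1·25 5·5 25·1  f→[1+1+1]=3
d|26:{26,13,2,1}  Σf=1+1+1+1=4
n=27: 27·1 9·3 3·9 1·27  f→[1+1+1+1]=4
q^28  k|28↦f(k): 28:1 14:1 7:1 4:1 2:1 1:1  a_28=6
q^29  k|29↦f(k): 1:1 29:1  a_29=2

2, 8, 3, 4, 4, 6, 2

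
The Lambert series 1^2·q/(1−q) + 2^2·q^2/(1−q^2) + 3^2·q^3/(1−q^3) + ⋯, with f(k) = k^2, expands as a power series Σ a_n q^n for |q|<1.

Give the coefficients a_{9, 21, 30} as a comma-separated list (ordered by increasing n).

d|9:{1,3,9}  Σf=1+9+81=91
[q^21] f(1)=1,f(3)=9,f(7)=49,f(21)=441 ⇒ 500
q^30  k|30↦f(k): 30:900 15:225 10:100 6:36 5:25 3:9 2:4 1:1  a_30=1300

91, 500, 1300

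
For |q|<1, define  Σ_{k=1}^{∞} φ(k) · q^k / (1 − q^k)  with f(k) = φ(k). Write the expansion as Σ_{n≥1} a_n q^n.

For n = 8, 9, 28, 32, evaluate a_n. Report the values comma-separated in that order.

d|8:{1,2,4,8}  Σφ=1+1+2+4=8
[q^9] φ(9)=6,φ(3)=2,φ(1)=1 ⇒ 9
q^28  k|28↦φ(k): 1:1 2:1 4:2 7:6 14:6 28:12  a_28=28
n=32: 1·32 2·16 4·8 8·4 16·2 32·1  φ→[1+1+2+4+8+16]=32

8, 9, 28, 32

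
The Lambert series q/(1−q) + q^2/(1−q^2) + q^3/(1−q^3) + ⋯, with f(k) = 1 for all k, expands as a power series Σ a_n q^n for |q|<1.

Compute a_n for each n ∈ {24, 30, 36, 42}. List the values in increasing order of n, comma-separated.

8, 8, 9, 8

d|24:{1,2,3,4,6,8,12,24}  Σf=1+1+1+1+1+1+1+1=8
[q^30] f(1)=1,f(2)=1,f(3)=1,f(5)=1,f(6)=1,f(10)=1,f(15)=1,f(30)=1 ⇒ 8
n=36: 36·1 18·2 12·3 9·4 6·6 4·9 3·12 2·18 1·36  f→[1+1+1+1+1+1+1+1+1]=9
d|42:{1,2,3,6,7,14,21,42}  Σf=1+1+1+1+1+1+1+1=8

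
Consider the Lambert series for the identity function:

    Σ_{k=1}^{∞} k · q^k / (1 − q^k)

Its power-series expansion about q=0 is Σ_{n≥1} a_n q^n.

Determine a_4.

q^4  k|4↦f(k): 4:4 2:2 1:1  a_4=7

a_4 = 7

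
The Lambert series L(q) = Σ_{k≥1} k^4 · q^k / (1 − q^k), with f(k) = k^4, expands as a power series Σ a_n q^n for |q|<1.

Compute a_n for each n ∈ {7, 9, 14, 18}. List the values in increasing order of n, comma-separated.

2402, 6643, 40834, 112931

[q^7] f(7)=2401,f(1)=1 ⇒ 2402
q^9  k|9↦f(k): 9:6561 3:81 1:1  a_9=6643
n=14: 14·1 7·2 2·7 1·14  f→[38416+2401+16+1]=40834
[q^18] f(18)=104976,f(9)=6561,f(6)=1296,f(3)=81,f(2)=16,f(1)=1 ⇒ 112931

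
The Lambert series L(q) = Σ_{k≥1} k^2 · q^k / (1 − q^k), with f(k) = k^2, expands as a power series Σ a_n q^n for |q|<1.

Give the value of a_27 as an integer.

a_27 = 820

[q^27] f(27)=729,f(9)=81,f(3)=9,f(1)=1 ⇒ 820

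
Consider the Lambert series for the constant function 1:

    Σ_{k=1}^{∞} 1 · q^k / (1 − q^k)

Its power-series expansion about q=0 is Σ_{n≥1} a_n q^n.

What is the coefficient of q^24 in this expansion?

a_24 = 8

d|24:{1,2,3,4,6,8,12,24}  Σf=1+1+1+1+1+1+1+1=8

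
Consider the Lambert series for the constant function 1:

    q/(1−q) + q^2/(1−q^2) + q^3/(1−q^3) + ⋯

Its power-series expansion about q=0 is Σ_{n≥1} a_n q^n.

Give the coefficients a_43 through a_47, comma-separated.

n=43: 1·43 43·1  f→[1+1]=2
d|44:{1,2,4,11,22,44}  Σf=1+1+1+1+1+1=6
[q^45] f(45)=1,f(15)=1,f(9)=1,f(5)=1,f(3)=1,f(1)=1 ⇒ 6
q^46  k|46↦f(k): 46:1 23:1 2:1 1:1  a_46=4
q^47  k|47↦f(k): 1:1 47:1  a_47=2

2, 6, 6, 4, 2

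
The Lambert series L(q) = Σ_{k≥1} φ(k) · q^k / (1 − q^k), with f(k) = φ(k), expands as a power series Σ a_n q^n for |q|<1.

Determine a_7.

d|7:{7,1}  Σφ=6+1=7

a_7 = 7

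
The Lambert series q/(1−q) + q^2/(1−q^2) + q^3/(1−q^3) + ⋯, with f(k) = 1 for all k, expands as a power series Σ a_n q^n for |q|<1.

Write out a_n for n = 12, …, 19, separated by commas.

6, 2, 4, 4, 5, 2, 6, 2

n=12: 1·12 2·6 3·4 4·3 6·2 12·1  f→[1+1+1+1+1+1]=6
[q^13] f(1)=1,f(13)=1 ⇒ 2
[q^14] f(1)=1,f(2)=1,f(7)=1,f(14)=1 ⇒ 4
[q^15] f(15)=1,f(5)=1,f(3)=1,f(1)=1 ⇒ 4
n=16: 1·16 2·8 4·4 8·2 16·1  f→[1+1+1+1+1]=5
q^17  k|17↦f(k): 17:1 1:1  a_17=2
n=18: 18·1 9·2 6·3 3·6 2·9 1·18  f→[1+1+1+1+1+1]=6
[q^19] f(1)=1,f(19)=1 ⇒ 2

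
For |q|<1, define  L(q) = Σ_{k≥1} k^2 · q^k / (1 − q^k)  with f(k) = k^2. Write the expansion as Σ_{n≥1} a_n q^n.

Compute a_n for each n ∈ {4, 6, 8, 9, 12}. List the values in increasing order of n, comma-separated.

21, 50, 85, 91, 210

d|4:{4,2,1}  Σf=16+4+1=21
d|6:{6,3,2,1}  Σf=36+9+4+1=50
n=8: 8·1 4·2 2·4 1·8  f→[64+16+4+1]=85
d|9:{9,3,1}  Σf=81+9+1=91
n=12: 1·12 2·6 3·4 4·3 6·2 12·1  f→[1+4+9+16+36+144]=210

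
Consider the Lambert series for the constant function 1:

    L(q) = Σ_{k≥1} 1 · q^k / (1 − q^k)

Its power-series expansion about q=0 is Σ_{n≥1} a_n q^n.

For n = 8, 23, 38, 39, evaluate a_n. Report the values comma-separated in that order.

4, 2, 4, 4

n=8: 8·1 4·2 2·4 1·8  f→[1+1+1+1]=4
[q^23] f(23)=1,f(1)=1 ⇒ 2
d|38:{38,19,2,1}  Σf=1+1+1+1=4
d|39:{1,3,13,39}  Σf=1+1+1+1=4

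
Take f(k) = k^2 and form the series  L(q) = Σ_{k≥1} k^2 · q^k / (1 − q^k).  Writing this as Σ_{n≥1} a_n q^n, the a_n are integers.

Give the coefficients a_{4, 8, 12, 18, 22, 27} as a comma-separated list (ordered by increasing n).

21, 85, 210, 455, 610, 820

[q^4] f(1)=1,f(2)=4,f(4)=16 ⇒ 21
d|8:{1,2,4,8}  Σf=1+4+16+64=85
[q^12] f(12)=144,f(6)=36,f(4)=16,f(3)=9,f(2)=4,f(1)=1 ⇒ 210
q^18  k|18↦f(k): 1:1 2:4 3:9 6:36 9:81 18:324  a_18=455
n=22: 1·22 2·11 11·2 22·1  f→[1+4+121+484]=610
n=27: 27·1 9·3 3·9 1·27  f→[729+81+9+1]=820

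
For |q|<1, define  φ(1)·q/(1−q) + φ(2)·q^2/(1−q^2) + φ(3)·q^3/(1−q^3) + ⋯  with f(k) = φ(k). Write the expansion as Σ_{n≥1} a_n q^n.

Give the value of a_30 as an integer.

[q^30] φ(1)=1,φ(2)=1,φ(3)=2,φ(5)=4,φ(6)=2,φ(10)=4,φ(15)=8,φ(30)=8 ⇒ 30

a_30 = 30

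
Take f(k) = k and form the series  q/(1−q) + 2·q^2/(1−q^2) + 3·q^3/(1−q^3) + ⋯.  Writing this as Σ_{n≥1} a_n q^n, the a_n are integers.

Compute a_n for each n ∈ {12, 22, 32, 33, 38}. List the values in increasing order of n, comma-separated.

28, 36, 63, 48, 60

n=12: 1·12 2·6 3·4 4·3 6·2 12·1  f→[1+2+3+4+6+12]=28
q^22  k|22↦f(k): 1:1 2:2 11:11 22:22  a_22=36
q^32  k|32↦f(k): 32:32 16:16 8:8 4:4 2:2 1:1  a_32=63
[q^33] f(33)=33,f(11)=11,f(3)=3,f(1)=1 ⇒ 48
q^38  k|38↦f(k): 1:1 2:2 19:19 38:38  a_38=60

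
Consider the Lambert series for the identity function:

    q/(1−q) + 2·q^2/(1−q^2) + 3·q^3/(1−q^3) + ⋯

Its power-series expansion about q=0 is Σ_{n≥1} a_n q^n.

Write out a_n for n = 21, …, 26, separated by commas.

q^21  k|21↦f(k): 21:21 7:7 3:3 1:1  a_21=32
[q^22] f(1)=1,f(2)=2,f(11)=11,f(22)=22 ⇒ 36
q^23  k|23↦f(k): 1:1 23:23  a_23=24
d|24:{24,12,8,6,4,3,2,1}  Σf=24+12+8+6+4+3+2+1=60
[q^25] f(1)=1,f(5)=5,f(25)=25 ⇒ 31
[q^26] f(26)=26,f(13)=13,f(2)=2,f(1)=1 ⇒ 42

32, 36, 24, 60, 31, 42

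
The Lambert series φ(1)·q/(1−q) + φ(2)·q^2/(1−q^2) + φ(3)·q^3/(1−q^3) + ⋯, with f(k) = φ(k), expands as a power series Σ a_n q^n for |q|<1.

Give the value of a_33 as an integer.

n=33: 33·1 11·3 3·11 1·33  φ→[20+10+2+1]=33

a_33 = 33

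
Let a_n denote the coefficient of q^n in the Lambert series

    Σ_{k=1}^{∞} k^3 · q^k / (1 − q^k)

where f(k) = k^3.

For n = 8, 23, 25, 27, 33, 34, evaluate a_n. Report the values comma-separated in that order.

[q^8] f(1)=1,f(2)=8,f(4)=64,f(8)=512 ⇒ 585
[q^23] f(23)=12167,f(1)=1 ⇒ 12168
q^25  k|25↦f(k): 25:15625 5:125 1:1  a_25=15751
n=27: 1·27 3·9 9·3 27·1  f→[1+27+729+19683]=20440
q^33  k|33↦f(k): 1:1 3:27 11:1331 33:35937  a_33=37296
d|34:{1,2,17,34}  Σf=1+8+4913+39304=44226

585, 12168, 15751, 20440, 37296, 44226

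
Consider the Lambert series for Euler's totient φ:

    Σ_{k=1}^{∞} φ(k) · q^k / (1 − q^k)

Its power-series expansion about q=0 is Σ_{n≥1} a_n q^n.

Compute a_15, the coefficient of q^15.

n=15: 1·15 3·5 5·3 15·1  φ→[1+2+4+8]=15

a_15 = 15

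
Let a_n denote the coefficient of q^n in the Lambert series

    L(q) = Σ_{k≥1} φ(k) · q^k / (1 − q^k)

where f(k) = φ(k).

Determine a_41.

n=41: 41·1 1·41  φ→[40+1]=41

a_41 = 41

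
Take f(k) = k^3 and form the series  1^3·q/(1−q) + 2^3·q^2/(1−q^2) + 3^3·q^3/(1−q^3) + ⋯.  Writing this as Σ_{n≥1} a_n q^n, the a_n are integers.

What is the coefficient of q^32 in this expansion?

a_32 = 37449

[q^32] f(32)=32768,f(16)=4096,f(8)=512,f(4)=64,f(2)=8,f(1)=1 ⇒ 37449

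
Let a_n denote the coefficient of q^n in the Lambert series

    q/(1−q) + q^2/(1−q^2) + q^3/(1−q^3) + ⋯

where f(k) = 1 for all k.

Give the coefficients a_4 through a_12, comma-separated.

q^4  k|4↦f(k): 4:1 2:1 1:1  a_4=3
n=5: 5·1 1·5  f→[1+1]=2
[q^6] f(6)=1,f(3)=1,f(2)=1,f(1)=1 ⇒ 4
[q^7] f(7)=1,f(1)=1 ⇒ 2
d|8:{1,2,4,8}  Σf=1+1+1+1=4
d|9:{9,3,1}  Σf=1+1+1=3
d|10:{10,5,2,1}  Σf=1+1+1+1=4
d|11:{1,11}  Σf=1+1=2
n=12: 1·12 2·6 3·4 4·3 6·2 12·1  f→[1+1+1+1+1+1]=6

3, 2, 4, 2, 4, 3, 4, 2, 6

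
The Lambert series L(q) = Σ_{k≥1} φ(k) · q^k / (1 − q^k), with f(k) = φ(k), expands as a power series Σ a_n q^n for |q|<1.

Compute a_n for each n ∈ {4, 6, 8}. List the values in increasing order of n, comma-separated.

[q^4] φ(1)=1,φ(2)=1,φ(4)=2 ⇒ 4
n=6: 6·1 3·2 2·3 1·6  φ→[2+2+1+1]=6
q^8  k|8↦φ(k): 1:1 2:1 4:2 8:4  a_8=8

4, 6, 8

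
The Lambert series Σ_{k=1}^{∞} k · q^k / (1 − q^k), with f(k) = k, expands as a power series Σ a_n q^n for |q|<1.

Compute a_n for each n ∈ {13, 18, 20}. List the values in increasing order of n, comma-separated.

d|13:{13,1}  Σf=13+1=14
n=18: 18·1 9·2 6·3 3·6 2·9 1·18  f→[18+9+6+3+2+1]=39
d|20:{20,10,5,4,2,1}  Σf=20+10+5+4+2+1=42

14, 39, 42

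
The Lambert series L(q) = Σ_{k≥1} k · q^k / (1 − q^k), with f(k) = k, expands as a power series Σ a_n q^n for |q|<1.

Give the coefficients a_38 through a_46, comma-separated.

q^38  k|38↦f(k): 38:38 19:19 2:2 1:1  a_38=60
[q^39] f(39)=39,f(13)=13,f(3)=3,f(1)=1 ⇒ 56
q^40  k|40↦f(k): 40:40 20:20 10:10 8:8 5:5 4:4 2:2 1:1  a_40=90
q^41  k|41↦f(k): 1:1 41:41  a_41=42
d|42:{42,21,14,7,6,3,2,1}  Σf=42+21+14+7+6+3+2+1=96
n=43: 1·43 43·1  f→[1+43]=44
q^44  k|44↦f(k): 1:1 2:2 4:4 11:11 22:22 44:44  a_44=84
q^45  k|45↦f(k): 1:1 3:3 5:5 9:9 15:15 45:45  a_45=78
n=46: 46·1 23·2 2·23 1·46  f→[46+23+2+1]=72

60, 56, 90, 42, 96, 44, 84, 78, 72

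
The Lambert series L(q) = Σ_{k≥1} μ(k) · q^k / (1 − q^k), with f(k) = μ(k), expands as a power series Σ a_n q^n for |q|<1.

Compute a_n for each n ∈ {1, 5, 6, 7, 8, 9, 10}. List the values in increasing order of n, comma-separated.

n=1: 1·1  μ→[1]=1
d|5:{1,5}  Σμ=1+(-1)=0
d|6:{6,3,2,1}  Σμ=1+(-1)+(-1)+1=0
d|7:{1,7}  Σμ=1+(-1)=0
[q^8] μ(1)=1,μ(2)=-1,μ(4)=0,μ(8)=0 ⇒ 0
q^9  k|9↦μ(k): 1:1 3:-1 9:0  a_9=0
n=10: 10·1 5·2 2·5 1·10  μ→[1+(-1)+(-1)+1]=0

1, 0, 0, 0, 0, 0, 0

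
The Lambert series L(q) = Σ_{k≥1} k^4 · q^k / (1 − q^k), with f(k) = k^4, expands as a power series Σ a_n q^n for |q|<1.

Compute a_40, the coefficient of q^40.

a_40 = 2734994

n=40: 1·40 2·20 4·10 5·8 8·5 10·4 20·2 40·1  f→[1+16+256+625+4096+10000+160000+2560000]=2734994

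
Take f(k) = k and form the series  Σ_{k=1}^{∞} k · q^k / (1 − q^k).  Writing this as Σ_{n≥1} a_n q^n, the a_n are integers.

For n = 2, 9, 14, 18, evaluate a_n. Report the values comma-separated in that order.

d|2:{1,2}  Σf=1+2=3
n=9: 1·9 3·3 9·1  f→[1+3+9]=13
n=14: 14·1 7·2 2·7 1·14  f→[14+7+2+1]=24
n=18: 18·1 9·2 6·3 3·6 2·9 1·18  f→[18+9+6+3+2+1]=39

3, 13, 24, 39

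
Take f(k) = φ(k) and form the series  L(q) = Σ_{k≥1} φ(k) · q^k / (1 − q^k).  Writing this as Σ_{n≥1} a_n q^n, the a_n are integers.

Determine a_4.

[q^4] φ(4)=2,φ(2)=1,φ(1)=1 ⇒ 4

a_4 = 4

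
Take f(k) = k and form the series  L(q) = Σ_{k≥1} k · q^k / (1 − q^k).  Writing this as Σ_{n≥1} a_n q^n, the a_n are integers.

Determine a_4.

[q^4] f(1)=1,f(2)=2,f(4)=4 ⇒ 7

a_4 = 7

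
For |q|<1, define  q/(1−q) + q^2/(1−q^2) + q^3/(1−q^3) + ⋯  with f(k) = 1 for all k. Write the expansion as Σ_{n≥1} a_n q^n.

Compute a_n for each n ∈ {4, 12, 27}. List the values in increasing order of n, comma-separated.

n=4: 4·1 2·2 1·4  f→[1+1+1]=3
n=12: 12·1 6·2 4·3 3·4 2·6 1·12  f→[1+1+1+1+1+1]=6
q^27  k|27↦f(k): 1:1 3:1 9:1 27:1  a_27=4

3, 6, 4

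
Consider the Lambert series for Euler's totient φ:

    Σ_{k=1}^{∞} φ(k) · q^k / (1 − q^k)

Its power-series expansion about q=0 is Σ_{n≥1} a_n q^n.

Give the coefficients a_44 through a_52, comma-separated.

[q^44] φ(1)=1,φ(2)=1,φ(4)=2,φ(11)=10,φ(22)=10,φ(44)=20 ⇒ 44
d|45:{1,3,5,9,15,45}  Σφ=1+2+4+6+8+24=45
n=46: 1·46 2·23 23·2 46·1  φ→[1+1+22+22]=46
q^47  k|47↦φ(k): 47:46 1:1  a_47=47
n=48: 1·48 2·24 3·16 4·12 6·8 8·6 12·4 16·3 24·2 48·1  φ→[1+1+2+2+2+4+4+8+8+16]=48
q^49  k|49↦φ(k): 49:42 7:6 1:1  a_49=49
d|50:{50,25,10,5,2,1}  Σφ=20+20+4+4+1+1=50
q^51  k|51↦φ(k): 51:32 17:16 3:2 1:1  a_51=51
d|52:{52,26,13,4,2,1}  Σφ=24+12+12+2+1+1=52

44, 45, 46, 47, 48, 49, 50, 51, 52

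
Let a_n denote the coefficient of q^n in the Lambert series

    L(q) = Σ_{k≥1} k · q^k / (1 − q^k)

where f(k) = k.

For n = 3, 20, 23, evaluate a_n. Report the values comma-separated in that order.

4, 42, 24

d|3:{1,3}  Σf=1+3=4
q^20  k|20↦f(k): 1:1 2:2 4:4 5:5 10:10 20:20  a_20=42
n=23: 1·23 23·1  f→[1+23]=24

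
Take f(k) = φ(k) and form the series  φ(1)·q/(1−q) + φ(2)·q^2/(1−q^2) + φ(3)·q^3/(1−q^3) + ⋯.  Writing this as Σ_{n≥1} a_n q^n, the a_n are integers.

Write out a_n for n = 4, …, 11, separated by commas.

d|4:{1,2,4}  Σφ=1+1+2=4
d|5:{5,1}  Σφ=4+1=5
d|6:{1,2,3,6}  Σφ=1+1+2+2=6
[q^7] φ(7)=6,φ(1)=1 ⇒ 7
n=8: 1·8 2·4 4·2 8·1  φ→[1+1+2+4]=8
d|9:{9,3,1}  Σφ=6+2+1=9
q^10  k|10↦φ(k): 10:4 5:4 2:1 1:1  a_10=10
n=11: 11·1 1·11  φ→[10+1]=11

4, 5, 6, 7, 8, 9, 10, 11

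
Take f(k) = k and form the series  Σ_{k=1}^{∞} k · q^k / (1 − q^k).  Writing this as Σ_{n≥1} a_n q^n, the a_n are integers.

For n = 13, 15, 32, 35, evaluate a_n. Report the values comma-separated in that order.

d|13:{1,13}  Σf=1+13=14
d|15:{15,5,3,1}  Σf=15+5+3+1=24
d|32:{1,2,4,8,16,32}  Σf=1+2+4+8+16+32=63
q^35  k|35↦f(k): 1:1 5:5 7:7 35:35  a_35=48

14, 24, 63, 48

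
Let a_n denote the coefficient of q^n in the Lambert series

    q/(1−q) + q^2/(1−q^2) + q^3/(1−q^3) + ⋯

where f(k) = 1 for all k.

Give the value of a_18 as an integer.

d|18:{18,9,6,3,2,1}  Σf=1+1+1+1+1+1=6

a_18 = 6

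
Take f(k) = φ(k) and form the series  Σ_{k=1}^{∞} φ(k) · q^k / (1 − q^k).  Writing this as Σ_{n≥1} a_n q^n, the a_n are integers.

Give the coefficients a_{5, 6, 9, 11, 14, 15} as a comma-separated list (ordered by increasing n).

q^5  k|5↦φ(k): 1:1 5:4  a_5=5
q^6  k|6↦φ(k): 6:2 3:2 2:1 1:1  a_6=6
n=9: 1·9 3·3 9·1  φ→[1+2+6]=9
q^11  k|11↦φ(k): 11:10 1:1  a_11=11
[q^14] φ(1)=1,φ(2)=1,φ(7)=6,φ(14)=6 ⇒ 14
n=15: 15·1 5·3 3·5 1·15  φ→[8+4+2+1]=15

5, 6, 9, 11, 14, 15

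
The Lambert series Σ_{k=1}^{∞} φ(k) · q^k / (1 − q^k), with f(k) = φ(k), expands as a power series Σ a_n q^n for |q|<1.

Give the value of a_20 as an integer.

n=20: 20·1 10·2 5·4 4·5 2·10 1·20  φ→[8+4+4+2+1+1]=20

a_20 = 20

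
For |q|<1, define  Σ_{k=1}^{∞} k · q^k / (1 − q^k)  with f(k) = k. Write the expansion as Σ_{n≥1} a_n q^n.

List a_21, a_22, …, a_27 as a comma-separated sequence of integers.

q^21  k|21↦f(k): 1:1 3:3 7:7 21:21  a_21=32
d|22:{22,11,2,1}  Σf=22+11+2+1=36
q^23  k|23↦f(k): 1:1 23:23  a_23=24
[q^24] f(24)=24,f(12)=12,f(8)=8,f(6)=6,f(4)=4,f(3)=3,f(2)=2,f(1)=1 ⇒ 60
[q^25] f(1)=1,f(5)=5,f(25)=25 ⇒ 31
q^26  k|26↦f(k): 1:1 2:2 13:13 26:26  a_26=42
n=27: 1·27 3·9 9·3 27·1  f→[1+3+9+27]=40

32, 36, 24, 60, 31, 42, 40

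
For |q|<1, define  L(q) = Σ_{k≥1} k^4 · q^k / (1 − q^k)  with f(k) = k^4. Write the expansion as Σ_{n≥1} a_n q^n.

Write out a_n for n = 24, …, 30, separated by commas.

d|24:{1,2,3,4,6,8,12,24}  Σf=1+16+81+256+1296+4096+20736+331776=358258
n=25: 1·25 5·5 25·1  f→[1+625+390625]=391251
q^26  k|26↦f(k): 26:456976 13:28561 2:16 1:1  a_26=485554
[q^27] f(1)=1,f(3)=81,f(9)=6561,f(27)=531441 ⇒ 538084
q^28  k|28↦f(k): 28:614656 14:38416 7:2401 4:256 2:16 1:1  a_28=655746
n=29: 1·29 29·1  f→[1+707281]=707282
[q^30] f(30)=810000,f(15)=50625,f(10)=10000,f(6)=1296,f(5)=625,f(3)=81,f(2)=16,f(1)=1 ⇒ 872644

358258, 391251, 485554, 538084, 655746, 707282, 872644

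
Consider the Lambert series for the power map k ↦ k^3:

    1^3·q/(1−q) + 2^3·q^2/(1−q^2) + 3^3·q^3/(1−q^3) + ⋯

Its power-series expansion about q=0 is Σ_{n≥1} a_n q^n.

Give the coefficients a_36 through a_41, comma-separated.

55261, 50654, 61740, 61544, 73710, 68922

n=36: 1·36 2·18 3·12 4·9 6·6 9·4 12·3 18·2 36·1  f→[1+8+27+64+216+729+1728+5832+46656]=55261
n=37: 1·37 37·1  f→[1+50653]=50654
n=38: 1·38 2·19 19·2 38·1  f→[1+8+6859+54872]=61740
d|39:{39,13,3,1}  Σf=59319+2197+27+1=61544
[q^40] f(40)=64000,f(20)=8000,f(10)=1000,f(8)=512,f(5)=125,f(4)=64,f(2)=8,f(1)=1 ⇒ 73710
d|41:{1,41}  Σf=1+68921=68922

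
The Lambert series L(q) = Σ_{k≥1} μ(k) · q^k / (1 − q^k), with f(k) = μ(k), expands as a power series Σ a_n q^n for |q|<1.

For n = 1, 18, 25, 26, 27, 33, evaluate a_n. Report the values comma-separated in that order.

1, 0, 0, 0, 0, 0

q^1  k|1↦μ(k): 1:1  a_1=1
[q^18] μ(1)=1,μ(2)=-1,μ(3)=-1,μ(6)=1,μ(9)=0,μ(18)=0 ⇒ 0
[q^25] μ(1)=1,μ(5)=-1,μ(25)=0 ⇒ 0
[q^26] μ(1)=1,μ(2)=-1,μ(13)=-1,μ(26)=1 ⇒ 0
n=27: 27·1 9·3 3·9 1·27  μ→[0+0+(-1)+1]=0
q^33  k|33↦μ(k): 33:1 11:-1 3:-1 1:1  a_33=0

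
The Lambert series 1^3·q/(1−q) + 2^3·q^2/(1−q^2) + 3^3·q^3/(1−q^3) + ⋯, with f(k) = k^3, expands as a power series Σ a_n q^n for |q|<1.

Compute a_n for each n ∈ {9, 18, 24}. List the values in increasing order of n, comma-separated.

d|9:{9,3,1}  Σf=729+27+1=757
q^18  k|18↦f(k): 1:1 2:8 3:27 6:216 9:729 18:5832  a_18=6813
[q^24] f(24)=13824,f(12)=1728,f(8)=512,f(6)=216,f(4)=64,f(3)=27,f(2)=8,f(1)=1 ⇒ 16380

757, 6813, 16380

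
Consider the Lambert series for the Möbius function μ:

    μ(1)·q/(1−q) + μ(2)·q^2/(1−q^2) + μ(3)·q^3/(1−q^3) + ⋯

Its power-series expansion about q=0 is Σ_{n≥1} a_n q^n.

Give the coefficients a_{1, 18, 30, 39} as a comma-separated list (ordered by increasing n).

1, 0, 0, 0

[q^1] μ(1)=1 ⇒ 1
[q^18] μ(18)=0,μ(9)=0,μ(6)=1,μ(3)=-1,μ(2)=-1,μ(1)=1 ⇒ 0
[q^30] μ(1)=1,μ(2)=-1,μ(3)=-1,μ(5)=-1,μ(6)=1,μ(10)=1,μ(15)=1,μ(30)=-1 ⇒ 0
q^39  k|39↦μ(k): 1:1 3:-1 13:-1 39:1  a_39=0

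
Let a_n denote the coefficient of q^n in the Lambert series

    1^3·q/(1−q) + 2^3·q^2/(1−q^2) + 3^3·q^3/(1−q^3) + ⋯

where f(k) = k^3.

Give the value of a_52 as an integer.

a_52 = 160454

n=52: 1·52 2·26 4·13 13·4 26·2 52·1  f→[1+8+64+2197+17576+140608]=160454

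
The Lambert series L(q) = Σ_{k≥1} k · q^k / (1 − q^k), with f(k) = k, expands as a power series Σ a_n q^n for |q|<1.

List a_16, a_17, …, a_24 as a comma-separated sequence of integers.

31, 18, 39, 20, 42, 32, 36, 24, 60

n=16: 16·1 8·2 4·4 2·8 1·16  f→[16+8+4+2+1]=31
q^17  k|17↦f(k): 17:17 1:1  a_17=18
d|18:{1,2,3,6,9,18}  Σf=1+2+3+6+9+18=39
[q^19] f(1)=1,f(19)=19 ⇒ 20
n=20: 20·1 10·2 5·4 4·5 2·10 1·20  f→[20+10+5+4+2+1]=42
[q^21] f(21)=21,f(7)=7,f(3)=3,f(1)=1 ⇒ 32
d|22:{1,2,11,22}  Σf=1+2+11+22=36
n=23: 23·1 1·23  f→[23+1]=24
n=24: 24·1 12·2 8·3 6·4 4·6 3·8 2·12 1·24  f→[24+12+8+6+4+3+2+1]=60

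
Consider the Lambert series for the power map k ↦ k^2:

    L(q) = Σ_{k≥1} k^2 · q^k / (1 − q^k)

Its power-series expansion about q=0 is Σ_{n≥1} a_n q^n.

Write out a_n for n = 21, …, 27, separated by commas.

500, 610, 530, 850, 651, 850, 820

n=21: 1·21 3·7 7·3 21·1  f→[1+9+49+441]=500
n=22: 22·1 11·2 2·11 1·22  f→[484+121+4+1]=610
d|23:{23,1}  Σf=529+1=530
[q^24] f(1)=1,f(2)=4,f(3)=9,f(4)=16,f(6)=36,f(8)=64,f(12)=144,f(24)=576 ⇒ 850
d|25:{1,5,25}  Σf=1+25+625=651
n=26: 26·1 13·2 2·13 1·26  f→[676+169+4+1]=850
n=27: 27·1 9·3 3·9 1·27  f→[729+81+9+1]=820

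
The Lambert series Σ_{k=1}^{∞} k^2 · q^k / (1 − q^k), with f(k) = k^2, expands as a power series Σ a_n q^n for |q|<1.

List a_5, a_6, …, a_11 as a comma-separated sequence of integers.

26, 50, 50, 85, 91, 130, 122

q^5  k|5↦f(k): 5:25 1:1  a_5=26
n=6: 6·1 3·2 2·3 1·6  f→[36+9+4+1]=50
d|7:{7,1}  Σf=49+1=50
n=8: 1·8 2·4 4·2 8·1  f→[1+4+16+64]=85
d|9:{9,3,1}  Σf=81+9+1=91
n=10: 10·1 5·2 2·5 1·10  f→[100+25+4+1]=130
q^11  k|11↦f(k): 11:121 1:1  a_11=122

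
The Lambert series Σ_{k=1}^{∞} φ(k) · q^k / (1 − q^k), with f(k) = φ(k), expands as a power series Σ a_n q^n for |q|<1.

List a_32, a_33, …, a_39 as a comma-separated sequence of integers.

[q^32] φ(32)=16,φ(16)=8,φ(8)=4,φ(4)=2,φ(2)=1,φ(1)=1 ⇒ 32
n=33: 33·1 11·3 3·11 1·33  φ→[20+10+2+1]=33
q^34  k|34↦φ(k): 34:16 17:16 2:1 1:1  a_34=34
d|35:{35,7,5,1}  Σφ=24+6+4+1=35
q^36  k|36↦φ(k): 1:1 2:1 3:2 4:2 6:2 9:6 12:4 18:6 36:12  a_36=36
d|37:{37,1}  Σφ=36+1=37
d|38:{38,19,2,1}  Σφ=18+18+1+1=38
[q^39] φ(39)=24,φ(13)=12,φ(3)=2,φ(1)=1 ⇒ 39

32, 33, 34, 35, 36, 37, 38, 39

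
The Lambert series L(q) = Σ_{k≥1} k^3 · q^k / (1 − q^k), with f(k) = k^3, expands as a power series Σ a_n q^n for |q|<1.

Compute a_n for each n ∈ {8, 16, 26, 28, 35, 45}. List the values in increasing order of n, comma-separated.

d|8:{8,4,2,1}  Σf=512+64+8+1=585
d|16:{16,8,4,2,1}  Σf=4096+512+64+8+1=4681
d|26:{26,13,2,1}  Σf=17576+2197+8+1=19782
q^28  k|28↦f(k): 28:21952 14:2744 7:343 4:64 2:8 1:1  a_28=25112
q^35  k|35↦f(k): 1:1 5:125 7:343 35:42875  a_35=43344
n=45: 45·1 15·3 9·5 5·9 3·15 1·45  f→[91125+3375+729+125+27+1]=95382

585, 4681, 19782, 25112, 43344, 95382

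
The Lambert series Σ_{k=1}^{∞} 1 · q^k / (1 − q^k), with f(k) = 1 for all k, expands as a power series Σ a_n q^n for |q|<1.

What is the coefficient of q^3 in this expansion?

d|3:{1,3}  Σf=1+1=2

a_3 = 2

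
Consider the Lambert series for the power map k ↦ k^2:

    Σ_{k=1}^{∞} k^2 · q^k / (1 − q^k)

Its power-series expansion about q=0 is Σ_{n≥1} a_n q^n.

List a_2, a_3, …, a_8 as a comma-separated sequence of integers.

5, 10, 21, 26, 50, 50, 85

[q^2] f(2)=4,f(1)=1 ⇒ 5
n=3: 1·3 3·1  f→[1+9]=10
[q^4] f(1)=1,f(2)=4,f(4)=16 ⇒ 21
n=5: 5·1 1·5  f→[25+1]=26
d|6:{6,3,2,1}  Σf=36+9+4+1=50
d|7:{1,7}  Σf=1+49=50
[q^8] f(1)=1,f(2)=4,f(4)=16,f(8)=64 ⇒ 85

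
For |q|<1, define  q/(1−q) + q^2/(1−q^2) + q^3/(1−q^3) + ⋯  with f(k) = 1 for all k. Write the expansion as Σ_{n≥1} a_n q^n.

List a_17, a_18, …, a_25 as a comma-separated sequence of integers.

d|17:{1,17}  Σf=1+1=2
[q^18] f(1)=1,f(2)=1,f(3)=1,f(6)=1,f(9)=1,f(18)=1 ⇒ 6
n=19: 1·19 19·1  f→[1+1]=2
[q^20] f(20)=1,f(10)=1,f(5)=1,f(4)=1,f(2)=1,f(1)=1 ⇒ 6
q^21  k|21↦f(k): 21:1 7:1 3:1 1:1  a_21=4
d|22:{1,2,11,22}  Σf=1+1+1+1=4
n=23: 1·23 23·1  f→[1+1]=2
[q^24] f(1)=1,f(2)=1,f(3)=1,f(4)=1,f(6)=1,f(8)=1,f(12)=1,f(24)=1 ⇒ 8
n=25: 1·25 5·5 25·1  f→[1+1+1]=3

2, 6, 2, 6, 4, 4, 2, 8, 3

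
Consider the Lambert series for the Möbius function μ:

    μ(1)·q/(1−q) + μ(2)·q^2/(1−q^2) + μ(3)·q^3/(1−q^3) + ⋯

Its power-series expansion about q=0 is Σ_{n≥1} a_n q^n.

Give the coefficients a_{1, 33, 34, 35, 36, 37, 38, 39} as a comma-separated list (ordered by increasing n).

[q^1] μ(1)=1 ⇒ 1
q^33  k|33↦μ(k): 33:1 11:-1 3:-1 1:1  a_33=0
[q^34] μ(34)=1,μ(17)=-1,μ(2)=-1,μ(1)=1 ⇒ 0
q^35  k|35↦μ(k): 1:1 5:-1 7:-1 35:1  a_35=0
q^36  k|36↦μ(k): 1:1 2:-1 3:-1 4:0 6:1 9:0 12:0 18:0 36:0  a_36=0
[q^37] μ(1)=1,μ(37)=-1 ⇒ 0
d|38:{1,2,19,38}  Σμ=1+(-1)+(-1)+1=0
[q^39] μ(1)=1,μ(3)=-1,μ(13)=-1,μ(39)=1 ⇒ 0

1, 0, 0, 0, 0, 0, 0, 0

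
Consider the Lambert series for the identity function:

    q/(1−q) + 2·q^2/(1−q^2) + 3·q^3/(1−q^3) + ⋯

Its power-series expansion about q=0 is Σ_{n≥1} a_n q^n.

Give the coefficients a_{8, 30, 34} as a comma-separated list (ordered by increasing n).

q^8  k|8↦f(k): 8:8 4:4 2:2 1:1  a_8=15
d|30:{1,2,3,5,6,10,15,30}  Σf=1+2+3+5+6+10+15+30=72
n=34: 34·1 17·2 2·17 1·34  f→[34+17+2+1]=54

15, 72, 54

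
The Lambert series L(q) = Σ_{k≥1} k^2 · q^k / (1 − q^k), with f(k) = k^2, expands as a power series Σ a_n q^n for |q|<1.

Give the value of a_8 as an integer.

q^8  k|8↦f(k): 8:64 4:16 2:4 1:1  a_8=85

a_8 = 85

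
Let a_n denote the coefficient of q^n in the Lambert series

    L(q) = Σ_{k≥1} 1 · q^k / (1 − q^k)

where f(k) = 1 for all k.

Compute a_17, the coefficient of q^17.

n=17: 1·17 17·1  f→[1+1]=2

a_17 = 2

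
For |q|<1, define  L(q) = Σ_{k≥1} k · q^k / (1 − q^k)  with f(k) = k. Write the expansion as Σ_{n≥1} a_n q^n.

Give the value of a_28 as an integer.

q^28  k|28↦f(k): 1:1 2:2 4:4 7:7 14:14 28:28  a_28=56

a_28 = 56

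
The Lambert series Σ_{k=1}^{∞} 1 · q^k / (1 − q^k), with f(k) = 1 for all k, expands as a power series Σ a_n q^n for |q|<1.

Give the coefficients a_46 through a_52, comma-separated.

4, 2, 10, 3, 6, 4, 6

[q^46] f(1)=1,f(2)=1,f(23)=1,f(46)=1 ⇒ 4
d|47:{1,47}  Σf=1+1=2
q^48  k|48↦f(k): 1:1 2:1 3:1 4:1 6:1 8:1 12:1 16:1 24:1 48:1  a_48=10
d|49:{49,7,1}  Σf=1+1+1=3
d|50:{1,2,5,10,25,50}  Σf=1+1+1+1+1+1=6
q^51  k|51↦f(k): 1:1 3:1 17:1 51:1  a_51=4
n=52: 52·1 26·2 13·4 4·13 2·26 1·52  f→[1+1+1+1+1+1]=6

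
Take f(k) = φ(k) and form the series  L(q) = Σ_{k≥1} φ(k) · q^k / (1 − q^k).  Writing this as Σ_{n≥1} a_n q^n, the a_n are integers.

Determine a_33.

q^33  k|33↦φ(k): 1:1 3:2 11:10 33:20  a_33=33

a_33 = 33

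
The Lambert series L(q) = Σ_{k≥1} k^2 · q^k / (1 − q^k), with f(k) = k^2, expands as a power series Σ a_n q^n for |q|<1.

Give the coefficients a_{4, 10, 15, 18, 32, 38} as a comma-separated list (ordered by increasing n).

d|4:{1,2,4}  Σf=1+4+16=21
[q^10] f(1)=1,f(2)=4,f(5)=25,f(10)=100 ⇒ 130
q^15  k|15↦f(k): 15:225 5:25 3:9 1:1  a_15=260
n=18: 1·18 2·9 3·6 6·3 9·2 18·1  f→[1+4+9+36+81+324]=455
n=32: 32·1 16·2 8·4 4·8 2·16 1·32  f→[1024+256+64+16+4+1]=1365
[q^38] f(38)=1444,f(19)=361,f(2)=4,f(1)=1 ⇒ 1810

21, 130, 260, 455, 1365, 1810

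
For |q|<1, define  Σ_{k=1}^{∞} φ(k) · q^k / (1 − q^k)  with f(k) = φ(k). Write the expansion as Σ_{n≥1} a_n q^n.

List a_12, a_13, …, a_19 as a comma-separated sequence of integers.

n=12: 1·12 2·6 3·4 4·3 6·2 12·1  φ→[1+1+2+2+2+4]=12
q^13  k|13↦φ(k): 1:1 13:12  a_13=13
n=14: 14·1 7·2 2·7 1·14  φ→[6+6+1+1]=14
[q^15] φ(15)=8,φ(5)=4,φ(3)=2,φ(1)=1 ⇒ 15
q^16  k|16↦φ(k): 16:8 8:4 4:2 2:1 1:1  a_16=16
[q^17] φ(17)=16,φ(1)=1 ⇒ 17
n=18: 18·1 9·2 6·3 3·6 2·9 1·18  φ→[6+6+2+2+1+1]=18
n=19: 1·19 19·1  φ→[1+18]=19

12, 13, 14, 15, 16, 17, 18, 19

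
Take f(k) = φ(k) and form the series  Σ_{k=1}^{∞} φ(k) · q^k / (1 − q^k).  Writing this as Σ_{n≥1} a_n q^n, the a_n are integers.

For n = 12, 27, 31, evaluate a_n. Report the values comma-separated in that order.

d|12:{1,2,3,4,6,12}  Σφ=1+1+2+2+2+4=12
q^27  k|27↦φ(k): 27:18 9:6 3:2 1:1  a_27=27
q^31  k|31↦φ(k): 1:1 31:30  a_31=31

12, 27, 31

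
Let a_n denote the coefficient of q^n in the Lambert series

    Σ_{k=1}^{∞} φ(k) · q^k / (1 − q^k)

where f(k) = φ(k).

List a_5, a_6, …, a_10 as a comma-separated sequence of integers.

[q^5] φ(5)=4,φ(1)=1 ⇒ 5
[q^6] φ(1)=1,φ(2)=1,φ(3)=2,φ(6)=2 ⇒ 6
n=7: 7·1 1·7  φ→[6+1]=7
q^8  k|8↦φ(k): 8:4 4:2 2:1 1:1  a_8=8
[q^9] φ(1)=1,φ(3)=2,φ(9)=6 ⇒ 9
[q^10] φ(1)=1,φ(2)=1,φ(5)=4,φ(10)=4 ⇒ 10

5, 6, 7, 8, 9, 10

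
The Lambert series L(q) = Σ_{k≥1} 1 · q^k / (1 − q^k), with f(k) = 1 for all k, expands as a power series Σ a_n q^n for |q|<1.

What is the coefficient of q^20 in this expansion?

a_20 = 6

n=20: 20·1 10·2 5·4 4·5 2·10 1·20  f→[1+1+1+1+1+1]=6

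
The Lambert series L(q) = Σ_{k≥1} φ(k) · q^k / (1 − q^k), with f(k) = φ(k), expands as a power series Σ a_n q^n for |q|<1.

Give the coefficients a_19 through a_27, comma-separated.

q^19  k|19↦φ(k): 1:1 19:18  a_19=19
n=20: 1·20 2·10 4·5 5·4 10·2 20·1  φ→[1+1+2+4+4+8]=20
d|21:{21,7,3,1}  Σφ=12+6+2+1=21
[q^22] φ(1)=1,φ(2)=1,φ(11)=10,φ(22)=10 ⇒ 22
q^23  k|23↦φ(k): 23:22 1:1  a_23=23
d|24:{24,12,8,6,4,3,2,1}  Σφ=8+4+4+2+2+2+1+1=24
d|25:{1,5,25}  Σφ=1+4+20=25
q^26  k|26↦φ(k): 26:12 13:12 2:1 1:1  a_26=26
n=27: 1·27 3·9 9·3 27·1  φ→[1+2+6+18]=27

19, 20, 21, 22, 23, 24, 25, 26, 27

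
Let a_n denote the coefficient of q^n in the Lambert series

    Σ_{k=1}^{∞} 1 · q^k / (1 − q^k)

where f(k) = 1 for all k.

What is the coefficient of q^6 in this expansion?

[q^6] f(6)=1,f(3)=1,f(2)=1,f(1)=1 ⇒ 4

a_6 = 4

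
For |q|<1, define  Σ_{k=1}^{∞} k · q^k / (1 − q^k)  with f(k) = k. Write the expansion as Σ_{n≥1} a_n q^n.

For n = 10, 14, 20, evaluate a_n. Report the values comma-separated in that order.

d|10:{1,2,5,10}  Σf=1+2+5+10=18
n=14: 14·1 7·2 2·7 1·14  f→[14+7+2+1]=24
d|20:{20,10,5,4,2,1}  Σf=20+10+5+4+2+1=42

18, 24, 42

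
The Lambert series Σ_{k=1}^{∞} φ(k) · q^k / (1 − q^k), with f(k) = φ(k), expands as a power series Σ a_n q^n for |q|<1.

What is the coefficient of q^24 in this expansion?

q^24  k|24↦φ(k): 24:8 12:4 8:4 6:2 4:2 3:2 2:1 1:1  a_24=24

a_24 = 24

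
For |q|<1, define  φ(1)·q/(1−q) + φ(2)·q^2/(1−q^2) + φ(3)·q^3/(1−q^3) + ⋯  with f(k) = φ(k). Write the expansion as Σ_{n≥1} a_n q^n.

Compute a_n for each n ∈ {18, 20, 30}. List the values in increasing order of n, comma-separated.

[q^18] φ(1)=1,φ(2)=1,φ(3)=2,φ(6)=2,φ(9)=6,φ(18)=6 ⇒ 18
q^20  k|20↦φ(k): 20:8 10:4 5:4 4:2 2:1 1:1  a_20=20
d|30:{30,15,10,6,5,3,2,1}  Σφ=8+8+4+2+4+2+1+1=30

18, 20, 30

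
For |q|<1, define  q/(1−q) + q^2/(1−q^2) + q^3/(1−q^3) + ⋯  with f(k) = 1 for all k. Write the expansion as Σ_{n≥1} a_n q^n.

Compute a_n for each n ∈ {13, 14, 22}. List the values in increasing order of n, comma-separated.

2, 4, 4

[q^13] f(1)=1,f(13)=1 ⇒ 2
d|14:{1,2,7,14}  Σf=1+1+1+1=4
d|22:{22,11,2,1}  Σf=1+1+1+1=4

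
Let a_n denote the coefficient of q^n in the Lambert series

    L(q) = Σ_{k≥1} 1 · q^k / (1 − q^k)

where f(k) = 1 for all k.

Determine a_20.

a_20 = 6

n=20: 20·1 10·2 5·4 4·5 2·10 1·20  f→[1+1+1+1+1+1]=6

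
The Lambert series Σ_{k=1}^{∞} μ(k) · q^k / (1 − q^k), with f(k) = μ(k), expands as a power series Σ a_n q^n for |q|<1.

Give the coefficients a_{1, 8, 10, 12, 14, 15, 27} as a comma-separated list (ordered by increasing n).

d|1:{1}  Σμ=1=1
[q^8] μ(8)=0,μ(4)=0,μ(2)=-1,μ(1)=1 ⇒ 0
n=10: 10·1 5·2 2·5 1·10  μ→[1+(-1)+(-1)+1]=0
q^12  k|12↦μ(k): 12:0 6:1 4:0 3:-1 2:-1 1:1  a_12=0
d|14:{1,2,7,14}  Σμ=1+(-1)+(-1)+1=0
[q^15] μ(15)=1,μ(5)=-1,μ(3)=-1,μ(1)=1 ⇒ 0
d|27:{1,3,9,27}  Σμ=1+(-1)+0+0=0

1, 0, 0, 0, 0, 0, 0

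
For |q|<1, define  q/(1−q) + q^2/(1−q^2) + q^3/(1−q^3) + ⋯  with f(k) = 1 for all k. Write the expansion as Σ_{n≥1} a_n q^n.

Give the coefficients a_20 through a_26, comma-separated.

6, 4, 4, 2, 8, 3, 4

[q^20] f(1)=1,f(2)=1,f(4)=1,f(5)=1,f(10)=1,f(20)=1 ⇒ 6
n=21: 1·21 3·7 7·3 21·1  f→[1+1+1+1]=4
[q^22] f(22)=1,f(11)=1,f(2)=1,f(1)=1 ⇒ 4
n=23: 23·1 1·23  f→[1+1]=2
d|24:{1,2,3,4,6,8,12,24}  Σf=1+1+1+1+1+1+1+1=8
q^25  k|25↦f(k): 1:1 5:1 25:1  a_25=3
d|26:{26,13,2,1}  Σf=1+1+1+1=4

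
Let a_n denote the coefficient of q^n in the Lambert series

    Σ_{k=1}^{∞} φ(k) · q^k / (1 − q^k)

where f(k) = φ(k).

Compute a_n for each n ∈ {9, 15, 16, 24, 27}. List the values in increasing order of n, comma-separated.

d|9:{9,3,1}  Σφ=6+2+1=9
q^15  k|15↦φ(k): 15:8 5:4 3:2 1:1  a_15=15
[q^16] φ(16)=8,φ(8)=4,φ(4)=2,φ(2)=1,φ(1)=1 ⇒ 16
[q^24] φ(24)=8,φ(12)=4,φ(8)=4,φ(6)=2,φ(4)=2,φ(3)=2,φ(2)=1,φ(1)=1 ⇒ 24
q^27  k|27↦φ(k): 1:1 3:2 9:6 27:18  a_27=27

9, 15, 16, 24, 27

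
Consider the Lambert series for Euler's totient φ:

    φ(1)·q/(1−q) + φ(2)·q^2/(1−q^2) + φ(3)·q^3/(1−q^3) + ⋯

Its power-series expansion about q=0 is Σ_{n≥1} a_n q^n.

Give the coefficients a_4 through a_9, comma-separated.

[q^4] φ(4)=2,φ(2)=1,φ(1)=1 ⇒ 4
n=5: 1·5 5·1  φ→[1+4]=5
d|6:{6,3,2,1}  Σφ=2+2+1+1=6
n=7: 7·1 1·7  φ→[6+1]=7
d|8:{8,4,2,1}  Σφ=4+2+1+1=8
n=9: 9·1 3·3 1·9  φ→[6+2+1]=9

4, 5, 6, 7, 8, 9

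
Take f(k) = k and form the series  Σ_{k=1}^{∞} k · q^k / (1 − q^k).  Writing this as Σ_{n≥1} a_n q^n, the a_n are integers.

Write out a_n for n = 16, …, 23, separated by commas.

31, 18, 39, 20, 42, 32, 36, 24

q^16  k|16↦f(k): 1:1 2:2 4:4 8:8 16:16  a_16=31
q^17  k|17↦f(k): 17:17 1:1  a_17=18
d|18:{18,9,6,3,2,1}  Σf=18+9+6+3+2+1=39
[q^19] f(1)=1,f(19)=19 ⇒ 20
d|20:{20,10,5,4,2,1}  Σf=20+10+5+4+2+1=42
n=21: 1·21 3·7 7·3 21·1  f→[1+3+7+21]=32
q^22  k|22↦f(k): 1:1 2:2 11:11 22:22  a_22=36
d|23:{1,23}  Σf=1+23=24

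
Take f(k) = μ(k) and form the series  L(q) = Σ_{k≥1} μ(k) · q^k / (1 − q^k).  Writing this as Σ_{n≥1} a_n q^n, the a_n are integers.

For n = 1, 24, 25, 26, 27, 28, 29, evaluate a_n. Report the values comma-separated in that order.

1, 0, 0, 0, 0, 0, 0

d|1:{1}  Σμ=1=1
q^24  k|24↦μ(k): 24:0 12:0 8:0 6:1 4:0 3:-1 2:-1 1:1  a_24=0
q^25  k|25↦μ(k): 25:0 5:-1 1:1  a_25=0
d|26:{26,13,2,1}  Σμ=1+(-1)+(-1)+1=0
q^27  k|27↦μ(k): 27:0 9:0 3:-1 1:1  a_27=0
[q^28] μ(28)=0,μ(14)=1,μ(7)=-1,μ(4)=0,μ(2)=-1,μ(1)=1 ⇒ 0
n=29: 1·29 29·1  μ→[1+(-1)]=0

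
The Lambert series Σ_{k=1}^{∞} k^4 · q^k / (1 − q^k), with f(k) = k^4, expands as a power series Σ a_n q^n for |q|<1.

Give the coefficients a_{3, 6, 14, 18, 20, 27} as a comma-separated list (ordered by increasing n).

82, 1394, 40834, 112931, 170898, 538084

n=3: 3·1 1·3  f→[81+1]=82
[q^6] f(1)=1,f(2)=16,f(3)=81,f(6)=1296 ⇒ 1394
[q^14] f(14)=38416,f(7)=2401,f(2)=16,f(1)=1 ⇒ 40834
n=18: 18·1 9·2 6·3 3·6 2·9 1·18  f→[104976+6561+1296+81+16+1]=112931
q^20  k|20↦f(k): 1:1 2:16 4:256 5:625 10:10000 20:160000  a_20=170898
d|27:{1,3,9,27}  Σf=1+81+6561+531441=538084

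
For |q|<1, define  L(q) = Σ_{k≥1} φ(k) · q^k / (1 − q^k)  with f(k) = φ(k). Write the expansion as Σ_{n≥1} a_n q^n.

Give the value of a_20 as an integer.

d|20:{1,2,4,5,10,20}  Σφ=1+1+2+4+4+8=20

a_20 = 20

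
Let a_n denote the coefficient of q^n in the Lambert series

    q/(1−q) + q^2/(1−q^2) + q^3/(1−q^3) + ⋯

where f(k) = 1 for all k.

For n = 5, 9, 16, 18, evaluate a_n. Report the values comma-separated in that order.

q^5  k|5↦f(k): 5:1 1:1  a_5=2
d|9:{9,3,1}  Σf=1+1+1=3
q^16  k|16↦f(k): 1:1 2:1 4:1 8:1 16:1  a_16=5
d|18:{18,9,6,3,2,1}  Σf=1+1+1+1+1+1=6

2, 3, 5, 6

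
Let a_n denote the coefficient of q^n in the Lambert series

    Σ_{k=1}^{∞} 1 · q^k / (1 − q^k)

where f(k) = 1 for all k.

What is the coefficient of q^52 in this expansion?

a_52 = 6

d|52:{1,2,4,13,26,52}  Σf=1+1+1+1+1+1=6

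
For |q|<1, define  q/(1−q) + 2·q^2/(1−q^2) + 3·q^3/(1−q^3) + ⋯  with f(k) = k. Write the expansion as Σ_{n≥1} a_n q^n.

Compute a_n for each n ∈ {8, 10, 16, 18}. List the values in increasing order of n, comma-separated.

15, 18, 31, 39

d|8:{8,4,2,1}  Σf=8+4+2+1=15
n=10: 1·10 2·5 5·2 10·1  f→[1+2+5+10]=18
q^16  k|16↦f(k): 16:16 8:8 4:4 2:2 1:1  a_16=31
d|18:{18,9,6,3,2,1}  Σf=18+9+6+3+2+1=39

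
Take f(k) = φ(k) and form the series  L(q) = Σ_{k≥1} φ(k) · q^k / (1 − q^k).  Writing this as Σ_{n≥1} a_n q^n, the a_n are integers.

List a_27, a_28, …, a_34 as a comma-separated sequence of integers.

d|27:{27,9,3,1}  Σφ=18+6+2+1=27
d|28:{28,14,7,4,2,1}  Σφ=12+6+6+2+1+1=28
d|29:{1,29}  Σφ=1+28=29
[q^30] φ(30)=8,φ(15)=8,φ(10)=4,φ(6)=2,φ(5)=4,φ(3)=2,φ(2)=1,φ(1)=1 ⇒ 30
d|31:{31,1}  Σφ=30+1=31
n=32: 1·32 2·16 4·8 8·4 16·2 32·1  φ→[1+1+2+4+8+16]=32
d|33:{33,11,3,1}  Σφ=20+10+2+1=33
[q^34] φ(1)=1,φ(2)=1,φ(17)=16,φ(34)=16 ⇒ 34

27, 28, 29, 30, 31, 32, 33, 34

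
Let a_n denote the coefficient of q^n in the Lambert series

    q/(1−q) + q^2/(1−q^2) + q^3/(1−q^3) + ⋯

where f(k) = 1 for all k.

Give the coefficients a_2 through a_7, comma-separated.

q^2  k|2↦f(k): 1:1 2:1  a_2=2
d|3:{1,3}  Σf=1+1=2
d|4:{1,2,4}  Σf=1+1+1=3
d|5:{5,1}  Σf=1+1=2
d|6:{1,2,3,6}  Σf=1+1+1+1=4
[q^7] f(1)=1,f(7)=1 ⇒ 2

2, 2, 3, 2, 4, 2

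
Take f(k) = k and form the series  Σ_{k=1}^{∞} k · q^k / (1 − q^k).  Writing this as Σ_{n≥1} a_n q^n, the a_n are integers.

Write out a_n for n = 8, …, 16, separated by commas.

15, 13, 18, 12, 28, 14, 24, 24, 31

n=8: 1·8 2·4 4·2 8·1  f→[1+2+4+8]=15
d|9:{1,3,9}  Σf=1+3+9=13
q^10  k|10↦f(k): 10:10 5:5 2:2 1:1  a_10=18
[q^11] f(1)=1,f(11)=11 ⇒ 12
q^12  k|12↦f(k): 12:12 6:6 4:4 3:3 2:2 1:1  a_12=28
n=13: 13·1 1·13  f→[13+1]=14
[q^14] f(14)=14,f(7)=7,f(2)=2,f(1)=1 ⇒ 24
q^15  k|15↦f(k): 1:1 3:3 5:5 15:15  a_15=24
[q^16] f(1)=1,f(2)=2,f(4)=4,f(8)=8,f(16)=16 ⇒ 31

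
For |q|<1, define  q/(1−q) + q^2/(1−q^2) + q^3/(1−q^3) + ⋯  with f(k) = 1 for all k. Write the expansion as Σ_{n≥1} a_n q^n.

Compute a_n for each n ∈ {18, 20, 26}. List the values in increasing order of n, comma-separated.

q^18  k|18↦f(k): 18:1 9:1 6:1 3:1 2:1 1:1  a_18=6
n=20: 1·20 2·10 4·5 5·4 10·2 20·1  f→[1+1+1+1+1+1]=6
[q^26] f(26)=1,f(13)=1,f(2)=1,f(1)=1 ⇒ 4

6, 6, 4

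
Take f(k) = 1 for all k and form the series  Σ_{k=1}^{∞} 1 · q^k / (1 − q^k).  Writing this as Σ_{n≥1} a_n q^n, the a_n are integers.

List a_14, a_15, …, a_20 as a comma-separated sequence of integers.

4, 4, 5, 2, 6, 2, 6

[q^14] f(1)=1,f(2)=1,f(7)=1,f(14)=1 ⇒ 4
q^15  k|15↦f(k): 15:1 5:1 3:1 1:1  a_15=4
n=16: 1·16 2·8 4·4 8·2 16·1  f→[1+1+1+1+1]=5
n=17: 17·1 1·17  f→[1+1]=2
n=18: 1·18 2·9 3·6 6·3 9·2 18·1  f→[1+1+1+1+1+1]=6
[q^19] f(1)=1,f(19)=1 ⇒ 2
n=20: 1·20 2·10 4·5 5·4 10·2 20·1  f→[1+1+1+1+1+1]=6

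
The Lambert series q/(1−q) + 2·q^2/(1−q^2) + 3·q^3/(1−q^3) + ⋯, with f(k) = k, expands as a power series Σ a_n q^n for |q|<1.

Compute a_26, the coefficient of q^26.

q^26  k|26↦f(k): 26:26 13:13 2:2 1:1  a_26=42

a_26 = 42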